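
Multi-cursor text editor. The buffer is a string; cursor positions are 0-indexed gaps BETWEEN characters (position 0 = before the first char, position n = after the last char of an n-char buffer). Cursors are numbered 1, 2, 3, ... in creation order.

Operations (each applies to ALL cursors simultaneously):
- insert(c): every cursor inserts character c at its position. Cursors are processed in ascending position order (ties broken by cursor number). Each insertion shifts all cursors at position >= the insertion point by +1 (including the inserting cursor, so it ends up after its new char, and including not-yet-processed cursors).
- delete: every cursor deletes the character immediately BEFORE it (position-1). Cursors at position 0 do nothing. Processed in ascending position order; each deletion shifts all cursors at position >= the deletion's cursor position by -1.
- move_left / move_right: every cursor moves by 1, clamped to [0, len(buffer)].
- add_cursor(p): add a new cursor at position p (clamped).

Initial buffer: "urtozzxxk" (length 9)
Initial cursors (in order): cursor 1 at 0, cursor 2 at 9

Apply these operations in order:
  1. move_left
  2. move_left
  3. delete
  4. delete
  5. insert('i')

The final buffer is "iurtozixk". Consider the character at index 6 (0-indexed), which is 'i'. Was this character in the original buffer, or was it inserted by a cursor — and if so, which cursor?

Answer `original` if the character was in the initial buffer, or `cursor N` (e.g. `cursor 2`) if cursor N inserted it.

After op 1 (move_left): buffer="urtozzxxk" (len 9), cursors c1@0 c2@8, authorship .........
After op 2 (move_left): buffer="urtozzxxk" (len 9), cursors c1@0 c2@7, authorship .........
After op 3 (delete): buffer="urtozzxk" (len 8), cursors c1@0 c2@6, authorship ........
After op 4 (delete): buffer="urtozxk" (len 7), cursors c1@0 c2@5, authorship .......
After op 5 (insert('i')): buffer="iurtozixk" (len 9), cursors c1@1 c2@7, authorship 1.....2..
Authorship (.=original, N=cursor N): 1 . . . . . 2 . .
Index 6: author = 2

Answer: cursor 2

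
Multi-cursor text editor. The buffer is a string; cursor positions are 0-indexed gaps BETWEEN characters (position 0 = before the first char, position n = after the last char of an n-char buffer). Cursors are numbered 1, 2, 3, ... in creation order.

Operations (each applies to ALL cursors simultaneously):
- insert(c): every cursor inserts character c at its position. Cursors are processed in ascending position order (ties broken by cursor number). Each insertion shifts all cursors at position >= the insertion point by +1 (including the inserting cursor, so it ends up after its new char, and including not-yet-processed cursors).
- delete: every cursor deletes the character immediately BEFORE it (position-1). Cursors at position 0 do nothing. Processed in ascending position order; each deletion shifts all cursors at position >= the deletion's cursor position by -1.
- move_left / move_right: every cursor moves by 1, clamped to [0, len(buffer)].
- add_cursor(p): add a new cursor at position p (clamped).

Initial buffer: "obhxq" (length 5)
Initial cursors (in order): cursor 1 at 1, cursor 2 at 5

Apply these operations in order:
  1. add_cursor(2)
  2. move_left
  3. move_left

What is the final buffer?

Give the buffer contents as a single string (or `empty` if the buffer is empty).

After op 1 (add_cursor(2)): buffer="obhxq" (len 5), cursors c1@1 c3@2 c2@5, authorship .....
After op 2 (move_left): buffer="obhxq" (len 5), cursors c1@0 c3@1 c2@4, authorship .....
After op 3 (move_left): buffer="obhxq" (len 5), cursors c1@0 c3@0 c2@3, authorship .....

Answer: obhxq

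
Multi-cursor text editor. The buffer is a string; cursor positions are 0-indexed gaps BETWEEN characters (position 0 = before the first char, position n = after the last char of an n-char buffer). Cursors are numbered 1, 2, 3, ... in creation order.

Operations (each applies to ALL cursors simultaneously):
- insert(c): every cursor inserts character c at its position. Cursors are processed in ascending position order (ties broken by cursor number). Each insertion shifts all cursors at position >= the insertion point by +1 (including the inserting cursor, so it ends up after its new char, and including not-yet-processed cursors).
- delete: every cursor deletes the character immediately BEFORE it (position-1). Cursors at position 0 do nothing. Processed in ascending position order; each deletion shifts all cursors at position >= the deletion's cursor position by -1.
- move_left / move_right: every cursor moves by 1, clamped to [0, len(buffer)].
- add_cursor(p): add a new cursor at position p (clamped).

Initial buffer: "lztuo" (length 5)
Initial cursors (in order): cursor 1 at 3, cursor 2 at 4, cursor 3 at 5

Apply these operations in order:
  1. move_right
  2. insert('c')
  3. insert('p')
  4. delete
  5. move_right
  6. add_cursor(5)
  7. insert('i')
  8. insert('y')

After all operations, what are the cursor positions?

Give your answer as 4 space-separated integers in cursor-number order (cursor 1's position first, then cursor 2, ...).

Answer: 10 16 16 7

Derivation:
After op 1 (move_right): buffer="lztuo" (len 5), cursors c1@4 c2@5 c3@5, authorship .....
After op 2 (insert('c')): buffer="lztucocc" (len 8), cursors c1@5 c2@8 c3@8, authorship ....1.23
After op 3 (insert('p')): buffer="lztucpoccpp" (len 11), cursors c1@6 c2@11 c3@11, authorship ....11.2323
After op 4 (delete): buffer="lztucocc" (len 8), cursors c1@5 c2@8 c3@8, authorship ....1.23
After op 5 (move_right): buffer="lztucocc" (len 8), cursors c1@6 c2@8 c3@8, authorship ....1.23
After op 6 (add_cursor(5)): buffer="lztucocc" (len 8), cursors c4@5 c1@6 c2@8 c3@8, authorship ....1.23
After op 7 (insert('i')): buffer="lztucioiccii" (len 12), cursors c4@6 c1@8 c2@12 c3@12, authorship ....14.12323
After op 8 (insert('y')): buffer="lztuciyoiycciiyy" (len 16), cursors c4@7 c1@10 c2@16 c3@16, authorship ....144.11232323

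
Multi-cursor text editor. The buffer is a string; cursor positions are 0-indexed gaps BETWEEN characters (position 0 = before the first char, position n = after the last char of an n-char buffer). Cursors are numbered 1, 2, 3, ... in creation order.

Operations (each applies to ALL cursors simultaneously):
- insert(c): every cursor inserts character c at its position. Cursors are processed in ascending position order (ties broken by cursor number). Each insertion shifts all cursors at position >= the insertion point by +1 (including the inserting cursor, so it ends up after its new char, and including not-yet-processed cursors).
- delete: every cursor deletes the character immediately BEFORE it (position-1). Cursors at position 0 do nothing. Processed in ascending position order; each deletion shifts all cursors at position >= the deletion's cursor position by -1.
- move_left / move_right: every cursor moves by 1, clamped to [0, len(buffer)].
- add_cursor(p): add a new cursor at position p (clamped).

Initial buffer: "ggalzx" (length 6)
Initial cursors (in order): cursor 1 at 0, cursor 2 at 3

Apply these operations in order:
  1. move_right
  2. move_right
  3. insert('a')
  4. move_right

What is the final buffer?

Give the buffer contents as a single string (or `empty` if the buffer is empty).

After op 1 (move_right): buffer="ggalzx" (len 6), cursors c1@1 c2@4, authorship ......
After op 2 (move_right): buffer="ggalzx" (len 6), cursors c1@2 c2@5, authorship ......
After op 3 (insert('a')): buffer="ggaalzax" (len 8), cursors c1@3 c2@7, authorship ..1...2.
After op 4 (move_right): buffer="ggaalzax" (len 8), cursors c1@4 c2@8, authorship ..1...2.

Answer: ggaalzax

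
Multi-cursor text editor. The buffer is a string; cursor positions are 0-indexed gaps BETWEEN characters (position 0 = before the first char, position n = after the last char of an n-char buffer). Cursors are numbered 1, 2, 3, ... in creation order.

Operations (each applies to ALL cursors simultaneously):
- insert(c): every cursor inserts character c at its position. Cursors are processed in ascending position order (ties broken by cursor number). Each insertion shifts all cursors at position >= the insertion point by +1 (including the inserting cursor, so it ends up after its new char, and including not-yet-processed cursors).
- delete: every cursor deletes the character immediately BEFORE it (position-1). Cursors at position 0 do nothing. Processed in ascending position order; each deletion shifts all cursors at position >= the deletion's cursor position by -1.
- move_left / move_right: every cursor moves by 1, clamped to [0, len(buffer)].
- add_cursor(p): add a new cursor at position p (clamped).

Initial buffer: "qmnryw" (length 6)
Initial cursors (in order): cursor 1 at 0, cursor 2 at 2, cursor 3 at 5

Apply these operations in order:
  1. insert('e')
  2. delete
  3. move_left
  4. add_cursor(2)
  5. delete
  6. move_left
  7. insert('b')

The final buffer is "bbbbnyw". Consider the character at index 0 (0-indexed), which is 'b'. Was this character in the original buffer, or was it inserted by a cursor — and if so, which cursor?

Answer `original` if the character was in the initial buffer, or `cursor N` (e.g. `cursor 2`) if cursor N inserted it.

After op 1 (insert('e')): buffer="eqmenryew" (len 9), cursors c1@1 c2@4 c3@8, authorship 1..2...3.
After op 2 (delete): buffer="qmnryw" (len 6), cursors c1@0 c2@2 c3@5, authorship ......
After op 3 (move_left): buffer="qmnryw" (len 6), cursors c1@0 c2@1 c3@4, authorship ......
After op 4 (add_cursor(2)): buffer="qmnryw" (len 6), cursors c1@0 c2@1 c4@2 c3@4, authorship ......
After op 5 (delete): buffer="nyw" (len 3), cursors c1@0 c2@0 c4@0 c3@1, authorship ...
After op 6 (move_left): buffer="nyw" (len 3), cursors c1@0 c2@0 c3@0 c4@0, authorship ...
After op 7 (insert('b')): buffer="bbbbnyw" (len 7), cursors c1@4 c2@4 c3@4 c4@4, authorship 1234...
Authorship (.=original, N=cursor N): 1 2 3 4 . . .
Index 0: author = 1

Answer: cursor 1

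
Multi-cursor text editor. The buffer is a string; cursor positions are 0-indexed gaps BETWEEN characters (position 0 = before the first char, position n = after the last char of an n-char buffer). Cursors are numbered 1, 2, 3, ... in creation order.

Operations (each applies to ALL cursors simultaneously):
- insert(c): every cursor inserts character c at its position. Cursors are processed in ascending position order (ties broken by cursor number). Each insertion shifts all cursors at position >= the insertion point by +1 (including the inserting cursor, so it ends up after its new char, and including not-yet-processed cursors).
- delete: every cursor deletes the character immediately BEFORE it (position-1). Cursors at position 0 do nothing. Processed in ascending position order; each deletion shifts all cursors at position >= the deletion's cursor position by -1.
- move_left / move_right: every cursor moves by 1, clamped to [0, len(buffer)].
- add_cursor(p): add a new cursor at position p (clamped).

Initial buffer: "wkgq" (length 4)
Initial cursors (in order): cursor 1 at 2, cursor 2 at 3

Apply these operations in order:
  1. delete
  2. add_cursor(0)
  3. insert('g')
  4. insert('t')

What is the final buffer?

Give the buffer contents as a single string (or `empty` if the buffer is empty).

After op 1 (delete): buffer="wq" (len 2), cursors c1@1 c2@1, authorship ..
After op 2 (add_cursor(0)): buffer="wq" (len 2), cursors c3@0 c1@1 c2@1, authorship ..
After op 3 (insert('g')): buffer="gwggq" (len 5), cursors c3@1 c1@4 c2@4, authorship 3.12.
After op 4 (insert('t')): buffer="gtwggttq" (len 8), cursors c3@2 c1@7 c2@7, authorship 33.1212.

Answer: gtwggttq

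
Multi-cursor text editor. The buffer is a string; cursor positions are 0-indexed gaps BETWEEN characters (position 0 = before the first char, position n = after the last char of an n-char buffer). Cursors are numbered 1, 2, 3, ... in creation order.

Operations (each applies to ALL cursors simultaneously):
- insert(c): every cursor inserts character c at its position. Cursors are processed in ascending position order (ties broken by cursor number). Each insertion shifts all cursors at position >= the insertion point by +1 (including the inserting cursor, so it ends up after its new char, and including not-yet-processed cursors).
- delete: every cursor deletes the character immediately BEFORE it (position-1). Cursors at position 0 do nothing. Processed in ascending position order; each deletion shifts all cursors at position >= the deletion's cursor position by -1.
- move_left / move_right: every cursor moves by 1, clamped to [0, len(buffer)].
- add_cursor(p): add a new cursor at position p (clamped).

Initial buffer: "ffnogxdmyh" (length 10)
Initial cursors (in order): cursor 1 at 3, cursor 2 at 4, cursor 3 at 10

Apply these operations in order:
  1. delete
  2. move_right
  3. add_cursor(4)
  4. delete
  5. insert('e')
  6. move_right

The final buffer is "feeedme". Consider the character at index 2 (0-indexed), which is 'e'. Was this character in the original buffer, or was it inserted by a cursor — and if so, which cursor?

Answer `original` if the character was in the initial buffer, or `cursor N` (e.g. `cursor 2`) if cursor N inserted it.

Answer: cursor 2

Derivation:
After op 1 (delete): buffer="ffgxdmy" (len 7), cursors c1@2 c2@2 c3@7, authorship .......
After op 2 (move_right): buffer="ffgxdmy" (len 7), cursors c1@3 c2@3 c3@7, authorship .......
After op 3 (add_cursor(4)): buffer="ffgxdmy" (len 7), cursors c1@3 c2@3 c4@4 c3@7, authorship .......
After op 4 (delete): buffer="fdm" (len 3), cursors c1@1 c2@1 c4@1 c3@3, authorship ...
After op 5 (insert('e')): buffer="feeedme" (len 7), cursors c1@4 c2@4 c4@4 c3@7, authorship .124..3
After op 6 (move_right): buffer="feeedme" (len 7), cursors c1@5 c2@5 c4@5 c3@7, authorship .124..3
Authorship (.=original, N=cursor N): . 1 2 4 . . 3
Index 2: author = 2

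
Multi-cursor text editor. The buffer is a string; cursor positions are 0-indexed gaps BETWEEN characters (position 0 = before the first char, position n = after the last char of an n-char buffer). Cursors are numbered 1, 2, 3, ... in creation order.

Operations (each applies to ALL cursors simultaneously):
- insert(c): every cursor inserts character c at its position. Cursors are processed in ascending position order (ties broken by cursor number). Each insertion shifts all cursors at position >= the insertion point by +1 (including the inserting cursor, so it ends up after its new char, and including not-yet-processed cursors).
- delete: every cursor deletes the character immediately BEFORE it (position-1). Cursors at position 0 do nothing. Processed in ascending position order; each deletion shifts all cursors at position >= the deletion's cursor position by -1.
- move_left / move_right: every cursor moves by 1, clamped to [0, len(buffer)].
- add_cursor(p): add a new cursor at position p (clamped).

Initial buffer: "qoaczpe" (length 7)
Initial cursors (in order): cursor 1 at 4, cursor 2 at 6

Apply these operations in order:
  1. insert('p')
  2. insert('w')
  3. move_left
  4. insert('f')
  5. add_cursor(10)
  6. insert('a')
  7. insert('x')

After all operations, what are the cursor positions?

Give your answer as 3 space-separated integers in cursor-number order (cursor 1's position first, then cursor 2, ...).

After op 1 (insert('p')): buffer="qoacpzppe" (len 9), cursors c1@5 c2@8, authorship ....1..2.
After op 2 (insert('w')): buffer="qoacpwzppwe" (len 11), cursors c1@6 c2@10, authorship ....11..22.
After op 3 (move_left): buffer="qoacpwzppwe" (len 11), cursors c1@5 c2@9, authorship ....11..22.
After op 4 (insert('f')): buffer="qoacpfwzppfwe" (len 13), cursors c1@6 c2@11, authorship ....111..222.
After op 5 (add_cursor(10)): buffer="qoacpfwzppfwe" (len 13), cursors c1@6 c3@10 c2@11, authorship ....111..222.
After op 6 (insert('a')): buffer="qoacpfawzppafawe" (len 16), cursors c1@7 c3@12 c2@14, authorship ....1111..23222.
After op 7 (insert('x')): buffer="qoacpfaxwzppaxfaxwe" (len 19), cursors c1@8 c3@14 c2@17, authorship ....11111..2332222.

Answer: 8 17 14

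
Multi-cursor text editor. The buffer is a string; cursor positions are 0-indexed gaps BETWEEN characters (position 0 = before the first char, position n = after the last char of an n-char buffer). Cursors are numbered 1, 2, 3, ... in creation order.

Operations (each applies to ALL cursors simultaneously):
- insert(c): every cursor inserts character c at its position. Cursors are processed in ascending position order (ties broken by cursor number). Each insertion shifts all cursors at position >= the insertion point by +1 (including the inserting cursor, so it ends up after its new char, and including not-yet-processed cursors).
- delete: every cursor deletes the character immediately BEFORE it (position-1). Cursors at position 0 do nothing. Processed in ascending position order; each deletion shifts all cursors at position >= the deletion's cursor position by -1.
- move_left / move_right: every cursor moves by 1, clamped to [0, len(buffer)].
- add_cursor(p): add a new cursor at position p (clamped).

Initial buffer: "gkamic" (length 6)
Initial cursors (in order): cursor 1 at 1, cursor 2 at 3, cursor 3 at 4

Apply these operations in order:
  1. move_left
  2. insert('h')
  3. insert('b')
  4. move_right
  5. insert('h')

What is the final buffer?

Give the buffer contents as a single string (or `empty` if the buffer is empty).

Answer: hbghkhbahhbmhic

Derivation:
After op 1 (move_left): buffer="gkamic" (len 6), cursors c1@0 c2@2 c3@3, authorship ......
After op 2 (insert('h')): buffer="hgkhahmic" (len 9), cursors c1@1 c2@4 c3@6, authorship 1..2.3...
After op 3 (insert('b')): buffer="hbgkhbahbmic" (len 12), cursors c1@2 c2@6 c3@9, authorship 11..22.33...
After op 4 (move_right): buffer="hbgkhbahbmic" (len 12), cursors c1@3 c2@7 c3@10, authorship 11..22.33...
After op 5 (insert('h')): buffer="hbghkhbahhbmhic" (len 15), cursors c1@4 c2@9 c3@13, authorship 11.1.22.233.3..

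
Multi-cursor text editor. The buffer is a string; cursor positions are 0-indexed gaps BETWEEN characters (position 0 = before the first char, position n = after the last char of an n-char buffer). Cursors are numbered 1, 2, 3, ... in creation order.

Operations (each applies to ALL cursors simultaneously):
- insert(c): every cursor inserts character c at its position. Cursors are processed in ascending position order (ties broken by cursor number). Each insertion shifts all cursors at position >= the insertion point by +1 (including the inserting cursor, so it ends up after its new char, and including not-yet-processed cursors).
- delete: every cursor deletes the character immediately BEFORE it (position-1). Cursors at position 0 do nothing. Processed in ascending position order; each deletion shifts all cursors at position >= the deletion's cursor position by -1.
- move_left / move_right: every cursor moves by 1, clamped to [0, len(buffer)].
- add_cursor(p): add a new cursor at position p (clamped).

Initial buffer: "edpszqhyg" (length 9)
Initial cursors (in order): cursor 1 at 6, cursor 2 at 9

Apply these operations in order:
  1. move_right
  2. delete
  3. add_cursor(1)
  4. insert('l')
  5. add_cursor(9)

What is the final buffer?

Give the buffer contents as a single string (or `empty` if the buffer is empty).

Answer: eldpszqlyl

Derivation:
After op 1 (move_right): buffer="edpszqhyg" (len 9), cursors c1@7 c2@9, authorship .........
After op 2 (delete): buffer="edpszqy" (len 7), cursors c1@6 c2@7, authorship .......
After op 3 (add_cursor(1)): buffer="edpszqy" (len 7), cursors c3@1 c1@6 c2@7, authorship .......
After op 4 (insert('l')): buffer="eldpszqlyl" (len 10), cursors c3@2 c1@8 c2@10, authorship .3.....1.2
After op 5 (add_cursor(9)): buffer="eldpszqlyl" (len 10), cursors c3@2 c1@8 c4@9 c2@10, authorship .3.....1.2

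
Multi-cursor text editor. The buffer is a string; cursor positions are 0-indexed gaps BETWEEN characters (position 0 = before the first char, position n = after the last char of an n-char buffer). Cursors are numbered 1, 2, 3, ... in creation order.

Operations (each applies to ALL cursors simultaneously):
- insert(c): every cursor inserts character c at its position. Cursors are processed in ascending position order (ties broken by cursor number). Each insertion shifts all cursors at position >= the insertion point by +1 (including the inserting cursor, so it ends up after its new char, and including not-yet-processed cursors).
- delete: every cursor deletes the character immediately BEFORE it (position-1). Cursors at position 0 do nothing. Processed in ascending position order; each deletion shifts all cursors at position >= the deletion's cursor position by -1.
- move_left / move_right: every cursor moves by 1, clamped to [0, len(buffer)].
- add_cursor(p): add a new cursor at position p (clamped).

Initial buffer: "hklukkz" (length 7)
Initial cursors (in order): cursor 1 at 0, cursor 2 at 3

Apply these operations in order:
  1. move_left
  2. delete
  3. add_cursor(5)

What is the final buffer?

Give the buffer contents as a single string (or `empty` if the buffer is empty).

After op 1 (move_left): buffer="hklukkz" (len 7), cursors c1@0 c2@2, authorship .......
After op 2 (delete): buffer="hlukkz" (len 6), cursors c1@0 c2@1, authorship ......
After op 3 (add_cursor(5)): buffer="hlukkz" (len 6), cursors c1@0 c2@1 c3@5, authorship ......

Answer: hlukkz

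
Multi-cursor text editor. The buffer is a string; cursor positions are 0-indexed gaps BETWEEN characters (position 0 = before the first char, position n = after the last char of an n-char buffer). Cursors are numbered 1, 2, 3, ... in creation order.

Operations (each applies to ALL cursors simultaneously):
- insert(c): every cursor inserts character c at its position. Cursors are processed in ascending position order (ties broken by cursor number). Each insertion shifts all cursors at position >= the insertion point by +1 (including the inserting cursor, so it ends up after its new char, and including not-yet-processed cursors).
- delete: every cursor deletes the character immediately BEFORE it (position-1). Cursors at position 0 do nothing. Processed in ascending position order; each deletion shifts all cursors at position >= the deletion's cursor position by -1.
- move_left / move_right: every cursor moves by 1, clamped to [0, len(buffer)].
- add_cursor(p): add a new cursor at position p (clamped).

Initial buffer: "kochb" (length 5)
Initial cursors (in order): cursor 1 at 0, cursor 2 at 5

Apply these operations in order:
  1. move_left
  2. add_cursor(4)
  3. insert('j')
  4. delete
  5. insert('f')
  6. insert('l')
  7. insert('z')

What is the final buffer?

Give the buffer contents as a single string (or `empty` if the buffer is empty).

After op 1 (move_left): buffer="kochb" (len 5), cursors c1@0 c2@4, authorship .....
After op 2 (add_cursor(4)): buffer="kochb" (len 5), cursors c1@0 c2@4 c3@4, authorship .....
After op 3 (insert('j')): buffer="jkochjjb" (len 8), cursors c1@1 c2@7 c3@7, authorship 1....23.
After op 4 (delete): buffer="kochb" (len 5), cursors c1@0 c2@4 c3@4, authorship .....
After op 5 (insert('f')): buffer="fkochffb" (len 8), cursors c1@1 c2@7 c3@7, authorship 1....23.
After op 6 (insert('l')): buffer="flkochffllb" (len 11), cursors c1@2 c2@10 c3@10, authorship 11....2323.
After op 7 (insert('z')): buffer="flzkochffllzzb" (len 14), cursors c1@3 c2@13 c3@13, authorship 111....232323.

Answer: flzkochffllzzb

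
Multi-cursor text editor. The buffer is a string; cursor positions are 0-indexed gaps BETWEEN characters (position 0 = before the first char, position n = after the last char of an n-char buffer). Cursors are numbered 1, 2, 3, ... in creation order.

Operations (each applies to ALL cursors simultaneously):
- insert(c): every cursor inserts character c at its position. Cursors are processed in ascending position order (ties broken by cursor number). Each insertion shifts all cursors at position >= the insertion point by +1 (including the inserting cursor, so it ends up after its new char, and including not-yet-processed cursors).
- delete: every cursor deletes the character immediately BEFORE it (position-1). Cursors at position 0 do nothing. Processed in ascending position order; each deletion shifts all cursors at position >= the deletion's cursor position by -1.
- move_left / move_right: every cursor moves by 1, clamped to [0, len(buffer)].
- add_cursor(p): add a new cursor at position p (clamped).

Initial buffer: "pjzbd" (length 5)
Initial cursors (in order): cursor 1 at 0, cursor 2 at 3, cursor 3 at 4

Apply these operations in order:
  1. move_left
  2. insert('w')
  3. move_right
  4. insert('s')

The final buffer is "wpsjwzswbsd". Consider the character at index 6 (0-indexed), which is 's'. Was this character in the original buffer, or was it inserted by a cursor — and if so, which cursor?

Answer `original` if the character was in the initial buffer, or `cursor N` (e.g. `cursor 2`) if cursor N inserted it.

Answer: cursor 2

Derivation:
After op 1 (move_left): buffer="pjzbd" (len 5), cursors c1@0 c2@2 c3@3, authorship .....
After op 2 (insert('w')): buffer="wpjwzwbd" (len 8), cursors c1@1 c2@4 c3@6, authorship 1..2.3..
After op 3 (move_right): buffer="wpjwzwbd" (len 8), cursors c1@2 c2@5 c3@7, authorship 1..2.3..
After op 4 (insert('s')): buffer="wpsjwzswbsd" (len 11), cursors c1@3 c2@7 c3@10, authorship 1.1.2.23.3.
Authorship (.=original, N=cursor N): 1 . 1 . 2 . 2 3 . 3 .
Index 6: author = 2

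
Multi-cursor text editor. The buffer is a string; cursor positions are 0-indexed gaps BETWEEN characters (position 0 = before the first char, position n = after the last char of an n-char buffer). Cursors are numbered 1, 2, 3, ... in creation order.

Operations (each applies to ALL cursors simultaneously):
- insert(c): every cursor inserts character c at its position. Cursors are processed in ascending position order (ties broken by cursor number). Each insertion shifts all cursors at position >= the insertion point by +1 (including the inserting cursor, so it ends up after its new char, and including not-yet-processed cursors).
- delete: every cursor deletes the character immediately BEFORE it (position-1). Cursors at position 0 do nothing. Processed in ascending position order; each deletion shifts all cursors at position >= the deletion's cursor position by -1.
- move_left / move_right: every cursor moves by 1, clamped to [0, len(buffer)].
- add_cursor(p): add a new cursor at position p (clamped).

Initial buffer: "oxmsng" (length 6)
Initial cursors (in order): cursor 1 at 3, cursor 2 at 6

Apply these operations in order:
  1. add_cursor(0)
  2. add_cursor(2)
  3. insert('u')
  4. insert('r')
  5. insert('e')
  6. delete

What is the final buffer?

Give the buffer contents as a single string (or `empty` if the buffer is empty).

Answer: uroxurmursngur

Derivation:
After op 1 (add_cursor(0)): buffer="oxmsng" (len 6), cursors c3@0 c1@3 c2@6, authorship ......
After op 2 (add_cursor(2)): buffer="oxmsng" (len 6), cursors c3@0 c4@2 c1@3 c2@6, authorship ......
After op 3 (insert('u')): buffer="uoxumusngu" (len 10), cursors c3@1 c4@4 c1@6 c2@10, authorship 3..4.1...2
After op 4 (insert('r')): buffer="uroxurmursngur" (len 14), cursors c3@2 c4@6 c1@9 c2@14, authorship 33..44.11...22
After op 5 (insert('e')): buffer="ureoxuremuresngure" (len 18), cursors c3@3 c4@8 c1@12 c2@18, authorship 333..444.111...222
After op 6 (delete): buffer="uroxurmursngur" (len 14), cursors c3@2 c4@6 c1@9 c2@14, authorship 33..44.11...22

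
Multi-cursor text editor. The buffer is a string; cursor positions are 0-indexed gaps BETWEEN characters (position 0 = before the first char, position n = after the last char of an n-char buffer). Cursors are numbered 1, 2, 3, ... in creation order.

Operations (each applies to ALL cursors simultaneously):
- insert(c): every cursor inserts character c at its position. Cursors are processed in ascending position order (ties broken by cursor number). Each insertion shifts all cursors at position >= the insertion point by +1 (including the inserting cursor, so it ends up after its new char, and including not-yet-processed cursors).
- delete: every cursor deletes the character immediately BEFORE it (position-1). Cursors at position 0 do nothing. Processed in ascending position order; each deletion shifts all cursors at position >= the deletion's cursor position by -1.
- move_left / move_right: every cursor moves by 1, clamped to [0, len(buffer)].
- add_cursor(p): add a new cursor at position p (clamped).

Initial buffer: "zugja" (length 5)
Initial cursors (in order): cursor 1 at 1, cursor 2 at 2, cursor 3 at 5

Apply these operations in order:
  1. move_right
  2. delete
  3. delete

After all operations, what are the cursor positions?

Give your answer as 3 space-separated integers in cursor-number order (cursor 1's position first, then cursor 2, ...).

Answer: 0 0 0

Derivation:
After op 1 (move_right): buffer="zugja" (len 5), cursors c1@2 c2@3 c3@5, authorship .....
After op 2 (delete): buffer="zj" (len 2), cursors c1@1 c2@1 c3@2, authorship ..
After op 3 (delete): buffer="" (len 0), cursors c1@0 c2@0 c3@0, authorship 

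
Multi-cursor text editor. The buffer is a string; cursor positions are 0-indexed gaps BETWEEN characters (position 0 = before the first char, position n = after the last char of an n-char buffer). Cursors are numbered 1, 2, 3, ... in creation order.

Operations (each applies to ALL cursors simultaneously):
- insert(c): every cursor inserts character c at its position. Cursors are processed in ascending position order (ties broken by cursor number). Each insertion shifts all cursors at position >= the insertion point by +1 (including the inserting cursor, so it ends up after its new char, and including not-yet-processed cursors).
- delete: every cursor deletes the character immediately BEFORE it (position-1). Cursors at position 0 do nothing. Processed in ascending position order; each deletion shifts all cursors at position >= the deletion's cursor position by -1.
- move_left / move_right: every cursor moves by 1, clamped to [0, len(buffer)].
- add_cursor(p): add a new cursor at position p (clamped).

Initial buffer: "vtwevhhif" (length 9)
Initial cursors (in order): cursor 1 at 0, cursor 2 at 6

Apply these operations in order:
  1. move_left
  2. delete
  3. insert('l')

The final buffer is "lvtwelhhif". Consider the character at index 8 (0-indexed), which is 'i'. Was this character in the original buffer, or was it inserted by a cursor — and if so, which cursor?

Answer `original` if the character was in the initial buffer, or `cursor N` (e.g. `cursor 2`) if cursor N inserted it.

Answer: original

Derivation:
After op 1 (move_left): buffer="vtwevhhif" (len 9), cursors c1@0 c2@5, authorship .........
After op 2 (delete): buffer="vtwehhif" (len 8), cursors c1@0 c2@4, authorship ........
After op 3 (insert('l')): buffer="lvtwelhhif" (len 10), cursors c1@1 c2@6, authorship 1....2....
Authorship (.=original, N=cursor N): 1 . . . . 2 . . . .
Index 8: author = original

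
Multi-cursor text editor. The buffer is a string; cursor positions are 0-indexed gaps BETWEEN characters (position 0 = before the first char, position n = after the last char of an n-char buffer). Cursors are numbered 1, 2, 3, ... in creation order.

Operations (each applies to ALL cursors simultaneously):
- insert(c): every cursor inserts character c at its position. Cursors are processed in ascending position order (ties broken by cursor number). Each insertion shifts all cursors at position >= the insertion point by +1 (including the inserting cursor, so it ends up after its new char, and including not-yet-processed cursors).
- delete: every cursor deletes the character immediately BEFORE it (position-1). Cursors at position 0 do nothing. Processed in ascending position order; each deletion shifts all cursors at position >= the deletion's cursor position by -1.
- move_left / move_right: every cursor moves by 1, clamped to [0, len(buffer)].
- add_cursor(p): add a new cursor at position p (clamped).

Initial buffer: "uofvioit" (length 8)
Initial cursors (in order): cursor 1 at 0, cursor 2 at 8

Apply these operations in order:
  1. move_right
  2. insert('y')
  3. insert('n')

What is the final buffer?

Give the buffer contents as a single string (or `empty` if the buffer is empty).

Answer: uynofvioityn

Derivation:
After op 1 (move_right): buffer="uofvioit" (len 8), cursors c1@1 c2@8, authorship ........
After op 2 (insert('y')): buffer="uyofvioity" (len 10), cursors c1@2 c2@10, authorship .1.......2
After op 3 (insert('n')): buffer="uynofvioityn" (len 12), cursors c1@3 c2@12, authorship .11.......22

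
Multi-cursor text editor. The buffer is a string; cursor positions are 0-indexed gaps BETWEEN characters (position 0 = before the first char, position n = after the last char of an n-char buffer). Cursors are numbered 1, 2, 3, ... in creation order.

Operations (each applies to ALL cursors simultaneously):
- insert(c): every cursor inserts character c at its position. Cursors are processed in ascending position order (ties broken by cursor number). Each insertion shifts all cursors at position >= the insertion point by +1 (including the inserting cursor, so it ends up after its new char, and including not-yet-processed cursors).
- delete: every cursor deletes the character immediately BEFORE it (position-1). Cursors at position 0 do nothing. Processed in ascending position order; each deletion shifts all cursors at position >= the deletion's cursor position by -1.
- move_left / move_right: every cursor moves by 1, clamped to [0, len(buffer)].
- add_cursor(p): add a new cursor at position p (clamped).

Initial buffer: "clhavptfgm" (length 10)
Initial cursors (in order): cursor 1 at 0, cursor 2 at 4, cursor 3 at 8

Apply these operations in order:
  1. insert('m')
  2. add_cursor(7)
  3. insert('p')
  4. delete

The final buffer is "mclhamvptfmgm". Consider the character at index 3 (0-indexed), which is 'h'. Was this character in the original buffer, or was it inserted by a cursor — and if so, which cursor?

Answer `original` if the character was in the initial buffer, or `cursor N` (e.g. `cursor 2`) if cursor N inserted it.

After op 1 (insert('m')): buffer="mclhamvptfmgm" (len 13), cursors c1@1 c2@6 c3@11, authorship 1....2....3..
After op 2 (add_cursor(7)): buffer="mclhamvptfmgm" (len 13), cursors c1@1 c2@6 c4@7 c3@11, authorship 1....2....3..
After op 3 (insert('p')): buffer="mpclhampvpptfmpgm" (len 17), cursors c1@2 c2@8 c4@10 c3@15, authorship 11....22.4...33..
After op 4 (delete): buffer="mclhamvptfmgm" (len 13), cursors c1@1 c2@6 c4@7 c3@11, authorship 1....2....3..
Authorship (.=original, N=cursor N): 1 . . . . 2 . . . . 3 . .
Index 3: author = original

Answer: original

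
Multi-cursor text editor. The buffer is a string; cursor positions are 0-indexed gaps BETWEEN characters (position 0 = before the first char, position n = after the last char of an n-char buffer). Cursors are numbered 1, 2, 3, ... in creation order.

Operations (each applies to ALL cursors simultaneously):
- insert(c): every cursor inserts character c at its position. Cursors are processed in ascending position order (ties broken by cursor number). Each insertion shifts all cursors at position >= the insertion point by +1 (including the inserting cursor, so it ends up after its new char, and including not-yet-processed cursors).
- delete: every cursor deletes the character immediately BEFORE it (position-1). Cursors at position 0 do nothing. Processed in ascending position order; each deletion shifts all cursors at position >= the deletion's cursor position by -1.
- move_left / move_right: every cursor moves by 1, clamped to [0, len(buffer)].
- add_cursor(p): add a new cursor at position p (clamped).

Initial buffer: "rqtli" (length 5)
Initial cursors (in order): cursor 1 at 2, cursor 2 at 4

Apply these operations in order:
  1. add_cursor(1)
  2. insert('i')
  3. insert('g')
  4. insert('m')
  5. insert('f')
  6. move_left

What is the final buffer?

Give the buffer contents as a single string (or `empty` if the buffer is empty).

After op 1 (add_cursor(1)): buffer="rqtli" (len 5), cursors c3@1 c1@2 c2@4, authorship .....
After op 2 (insert('i')): buffer="riqitlii" (len 8), cursors c3@2 c1@4 c2@7, authorship .3.1..2.
After op 3 (insert('g')): buffer="rigqigtligi" (len 11), cursors c3@3 c1@6 c2@10, authorship .33.11..22.
After op 4 (insert('m')): buffer="rigmqigmtligmi" (len 14), cursors c3@4 c1@8 c2@13, authorship .333.111..222.
After op 5 (insert('f')): buffer="rigmfqigmftligmfi" (len 17), cursors c3@5 c1@10 c2@16, authorship .3333.1111..2222.
After op 6 (move_left): buffer="rigmfqigmftligmfi" (len 17), cursors c3@4 c1@9 c2@15, authorship .3333.1111..2222.

Answer: rigmfqigmftligmfi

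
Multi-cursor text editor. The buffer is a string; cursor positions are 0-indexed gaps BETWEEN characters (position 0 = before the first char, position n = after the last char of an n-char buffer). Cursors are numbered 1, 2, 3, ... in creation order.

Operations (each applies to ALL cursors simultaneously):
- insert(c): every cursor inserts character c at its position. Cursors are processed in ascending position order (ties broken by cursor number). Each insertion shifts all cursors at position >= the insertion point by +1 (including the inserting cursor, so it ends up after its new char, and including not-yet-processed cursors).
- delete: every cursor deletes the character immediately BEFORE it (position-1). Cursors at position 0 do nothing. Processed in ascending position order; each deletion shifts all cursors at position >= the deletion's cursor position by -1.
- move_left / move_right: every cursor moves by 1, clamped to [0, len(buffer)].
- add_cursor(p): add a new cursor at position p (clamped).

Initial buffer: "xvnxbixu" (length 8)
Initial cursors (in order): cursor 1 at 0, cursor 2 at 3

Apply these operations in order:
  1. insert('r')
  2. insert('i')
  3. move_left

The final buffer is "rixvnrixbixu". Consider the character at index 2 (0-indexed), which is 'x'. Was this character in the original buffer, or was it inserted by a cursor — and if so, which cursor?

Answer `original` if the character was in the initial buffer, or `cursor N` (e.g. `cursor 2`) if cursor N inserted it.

After op 1 (insert('r')): buffer="rxvnrxbixu" (len 10), cursors c1@1 c2@5, authorship 1...2.....
After op 2 (insert('i')): buffer="rixvnrixbixu" (len 12), cursors c1@2 c2@7, authorship 11...22.....
After op 3 (move_left): buffer="rixvnrixbixu" (len 12), cursors c1@1 c2@6, authorship 11...22.....
Authorship (.=original, N=cursor N): 1 1 . . . 2 2 . . . . .
Index 2: author = original

Answer: original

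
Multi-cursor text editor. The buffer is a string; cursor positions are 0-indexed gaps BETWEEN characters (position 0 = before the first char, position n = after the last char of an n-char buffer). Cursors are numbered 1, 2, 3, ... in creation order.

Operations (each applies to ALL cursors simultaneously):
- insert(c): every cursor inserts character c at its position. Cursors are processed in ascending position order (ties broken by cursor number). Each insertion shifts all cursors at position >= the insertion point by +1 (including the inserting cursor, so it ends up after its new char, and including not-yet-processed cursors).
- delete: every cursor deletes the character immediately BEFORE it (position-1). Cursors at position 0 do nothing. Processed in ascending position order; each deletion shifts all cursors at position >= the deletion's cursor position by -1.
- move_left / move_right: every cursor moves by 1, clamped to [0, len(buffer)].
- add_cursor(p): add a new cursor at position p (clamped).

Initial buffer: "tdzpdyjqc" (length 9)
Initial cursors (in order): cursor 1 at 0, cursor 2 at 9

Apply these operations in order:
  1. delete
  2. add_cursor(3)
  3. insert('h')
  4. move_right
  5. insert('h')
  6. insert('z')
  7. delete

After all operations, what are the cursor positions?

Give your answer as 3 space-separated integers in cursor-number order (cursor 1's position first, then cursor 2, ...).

After op 1 (delete): buffer="tdzpdyjq" (len 8), cursors c1@0 c2@8, authorship ........
After op 2 (add_cursor(3)): buffer="tdzpdyjq" (len 8), cursors c1@0 c3@3 c2@8, authorship ........
After op 3 (insert('h')): buffer="htdzhpdyjqh" (len 11), cursors c1@1 c3@5 c2@11, authorship 1...3.....2
After op 4 (move_right): buffer="htdzhpdyjqh" (len 11), cursors c1@2 c3@6 c2@11, authorship 1...3.....2
After op 5 (insert('h')): buffer="hthdzhphdyjqhh" (len 14), cursors c1@3 c3@8 c2@14, authorship 1.1..3.3....22
After op 6 (insert('z')): buffer="hthzdzhphzdyjqhhz" (len 17), cursors c1@4 c3@10 c2@17, authorship 1.11..3.33....222
After op 7 (delete): buffer="hthdzhphdyjqhh" (len 14), cursors c1@3 c3@8 c2@14, authorship 1.1..3.3....22

Answer: 3 14 8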